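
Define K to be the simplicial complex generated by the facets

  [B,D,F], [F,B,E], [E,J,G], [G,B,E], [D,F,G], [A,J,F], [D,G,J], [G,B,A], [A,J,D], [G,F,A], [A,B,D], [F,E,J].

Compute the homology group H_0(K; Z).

H_0 ≅ Z.

Fix the vertex order A < B < D < E < F < G < J and write every simplex with vertices in increasing order. Then dim K = 2 and the simplices of K are:

  0-simplices (7): A, B, D, E, F, G, J
  1-simplices (18): AB, AD, AF, AG, AJ, BD, BE, BF, BG, DF, DG, DJ, EF, EG, EJ, FG, FJ, GJ
  2-simplices (12): ABD, ABG, ADJ, AFG, AFJ, BDF, BEF, BEG, DFG, DGJ, EFJ, EGJ

so the chain groups are C_0 ≅ Z^7, C_1 ≅ Z^18, C_2 ≅ Z^12.

The boundary map ∂_1: C_1 → C_0 maps an edge to its endpoints' difference, ∂[p,q] = q − p.
This gives a 7×18 integer matrix of rank 6; reducing to Smith normal form yields diagonal entries (1,1,1,1,1,1).

The boundary map ∂_2: C_2 → C_1 acts by ∂[p,q,r] = [q,r] − [p,r] + [p,q]. For instance
  ∂EFJ = FJ − EJ + EF,
  ∂AFJ = FJ − AJ + AF.
This gives a 18×12 integer matrix of rank 12; reducing to Smith normal form yields diagonal entries (1,1,1,1,1,1,1,1,1,1,1,2).

Computing H_k = (kernel of ∂_k) / (image of ∂_{k+1}):

  H_0: rank C_0 − rank ∂_1 = 7 − 6 = 1, and the invariant factors of ∂_1 are all 1, so H_0 = Z.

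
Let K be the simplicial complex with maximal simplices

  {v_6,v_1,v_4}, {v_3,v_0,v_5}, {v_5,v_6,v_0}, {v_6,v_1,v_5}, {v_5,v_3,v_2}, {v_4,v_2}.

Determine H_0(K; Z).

H_0 ≅ Z.

Take the total order v_0 < v_1 < v_2 < v_3 < v_4 < v_5 < v_6 on the vertex set. Then K (dimension 2) consists of the simplices:

  0-simplices (7): [v_0], [v_1], [v_2], [v_3], [v_4], [v_5], [v_6]
  1-simplices (12): [v_0,v_3], [v_0,v_5], [v_0,v_6], [v_1,v_4], [v_1,v_5], [v_1,v_6], [v_2,v_3], [v_2,v_4], [v_2,v_5], [v_3,v_5], [v_4,v_6], [v_5,v_6]
  2-simplices (5): [v_0,v_3,v_5], [v_0,v_5,v_6], [v_1,v_4,v_6], [v_1,v_5,v_6], [v_2,v_3,v_5]

Hence C_0 ≅ Z^7, C_1 ≅ Z^12, C_2 ≅ Z^5.

∂_1: C_1 → C_0 sends each edge [p,q] (with p < q) to q − p.
As a 7×12 matrix over Z this has rank 6, with invariant factors (1,1,1,1,1,1).

∂_2: C_2 → C_1 maps a triangle to the signed sum of its edges. For instance
  ∂[v_0,v_3,v_5] = [v_3,v_5] − [v_0,v_5] + [v_0,v_3],
  ∂[v_1,v_5,v_6] = [v_5,v_6] − [v_1,v_6] + [v_1,v_5].
The resulting 12×5 matrix has rank 5, and its Smith normal form has invariant factors (1,1,1,1,1).

From H_k ≅ ker(∂_k) / im(∂_{k+1}) we obtain:

  H_0: rank C_0 − rank ∂_1 = 7 − 6 = 1, and the invariant factors of ∂_1 are all 1, so H_0 = Z.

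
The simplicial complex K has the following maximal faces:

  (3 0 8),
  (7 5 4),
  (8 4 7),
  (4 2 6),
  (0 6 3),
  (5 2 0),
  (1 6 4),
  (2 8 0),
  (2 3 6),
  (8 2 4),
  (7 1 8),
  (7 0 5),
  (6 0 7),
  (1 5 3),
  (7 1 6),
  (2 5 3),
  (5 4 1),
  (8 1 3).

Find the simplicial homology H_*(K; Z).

Fix the vertex order 0 < 1 < 2 < 3 < 4 < 5 < 6 < 7 < 8 and write every simplex with vertices in increasing order. Then dim K = 2 and the simplices of K are:

  0-simplices (9): [0], [1], [2], [3], [4], [5], [6], [7], [8]
  1-simplices (27): (27 of them)
  2-simplices (18): [0,2,5], [0,2,8], [0,3,6], [0,3,8], [0,5,7], [0,6,7], [1,3,5], [1,3,8], [1,4,5], [1,4,6], [1,6,7], [1,7,8], [2,3,5], [2,3,6], [2,4,6], [2,4,8], [4,5,7], [4,7,8]

giving chain groups C_0 ≅ Z^9, C_1 ≅ Z^27, C_2 ≅ Z^18.

The boundary map ∂_1: C_1 → C_0 sends each edge [p,q] (with p < q) to q − p. For instance
  ∂[0,2] = [2] − [0].
The resulting 9×27 matrix has rank 8, and its Smith normal form has invariant factors (1,1,1,1,1,1,1,1).

Boundary ∂_2: C_2 → C_1 acts by ∂[p,q,r] = [q,r] − [p,r] + [p,q]. For instance
  ∂[4,7,8] = [7,8] − [4,8] + [4,7],
  ∂[1,4,5] = [4,5] − [1,5] + [1,4].
The 27×18 boundary matrix has rank 18 and Smith normal form diag(1,1,1,1,1,1,1,1,1,1,1,1,1,1,1,1,1,2).

Now H_k = ker ∂_k / im ∂_{k+1}, so:

  H_0: rank C_0 − rank ∂_1 = 9 − 8 = 1, and the invariant factors of ∂_1 are all 1, so H_0 = Z.
  H_1: rank ker ∂_1 − rank ∂_2 = (27 − 8) − 18 = 1, and ∂_2 has invariant factor 2 > 1, so H_1 = Z ⊕ Z/2Z.
  H_2: rank ker ∂_2 − rank ∂_3 = (18 − 18) − 0 = 0, and there is no ∂_3, so H_2 = 0.

As a check, the Euler characteristic is 9 − 27 + 18 = 0, which agrees with 1 − 1 + 0 = 0.
(K is a triangulation of the Klein bottle.)

H_0 = Z,  H_1 = Z ⊕ Z/2Z,  H_2 = 0.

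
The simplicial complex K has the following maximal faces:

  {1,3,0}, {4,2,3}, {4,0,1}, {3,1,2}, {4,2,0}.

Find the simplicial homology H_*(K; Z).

Order the vertices as 0 < 1 < 2 < 3 < 4. Listing each simplex with vertices in this order, K has dimension 2 with simplices:

  0-simplices (5): [0], [1], [2], [3], [4]
  1-simplices (10): [0,1], [0,2], [0,3], [0,4], [1,2], [1,3], [1,4], [2,3], [2,4], [3,4]
  2-simplices (5): [0,1,3], [0,1,4], [0,2,4], [1,2,3], [2,3,4]

so the chain groups are C_0 ≅ Z^5, C_1 ≅ Z^10, C_2 ≅ Z^5.

∂_1: C_1 → C_0 maps an edge to its endpoints' difference, ∂[p,q] = q − p. For instance
  ∂[3,4] = [4] − [3].
This gives a 5×10 integer matrix of rank 4; reducing to Smith normal form yields diagonal entries (1,1,1,1).

∂_2: C_2 → C_1 sends each 2-simplex [p,q,r] to [q,r] − [p,r] + [p,q]. For instance
  ∂[1,2,3] = [2,3] − [1,3] + [1,2],
  ∂[0,1,3] = [1,3] − [0,3] + [0,1].
As a 10×5 matrix over Z this has rank 5, with invariant factors (1,1,1,1,1).

From H_k ≅ ker(∂_k) / im(∂_{k+1}) we obtain:

  H_0: rank C_0 − rank ∂_1 = 5 − 4 = 1, and the invariant factors of ∂_1 are all 1, so H_0 ≅ Z.
  H_1: rank ker ∂_1 − rank ∂_2 = (10 − 4) − 5 = 1, and the invariant factors of ∂_2 are all 1, so H_1 ≅ Z.
  H_2: rank ker ∂_2 − rank ∂_3 = (5 − 5) − 0 = 0, and there is no ∂_3, so H_2 ≅ 0.

H_0 = Z,  H_1 = Z,  H_2 = 0.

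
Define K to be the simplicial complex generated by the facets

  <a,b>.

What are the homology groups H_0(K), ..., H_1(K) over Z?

H_0 = Z,  H_1 = 0.

Order the vertices as a < b. Listing each simplex with vertices in this order, K has dimension 1 with simplices:

  0-simplices (2): a, b
  1-simplices (1): ab

so the chain groups are C_0 ≅ Z^2, C_1 ≅ Z^1.

The boundary map ∂_1: C_1 → C_0 maps an edge to its endpoints' difference, ∂[p,q] = q − p.
The resulting 2×1 matrix has rank 1, and its Smith normal form has invariant factors (1).

Computing H_k = (kernel of ∂_k) / (image of ∂_{k+1}):

  H_0: rank C_0 − rank ∂_1 = 2 − 1 = 1, and the invariant factors of ∂_1 are all 1, so H_0 ≅ Z.
  H_1: rank ker ∂_1 − rank ∂_2 = (1 − 1) − 0 = 0, and there is no ∂_2, so H_1 ≅ 0.

As a check, the Euler characteristic is 2 − 1 = 1, which agrees with 1 − 0 = 1.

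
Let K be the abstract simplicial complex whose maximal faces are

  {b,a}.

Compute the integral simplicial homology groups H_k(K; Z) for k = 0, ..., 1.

H_0 = Z,  H_1 = 0.

We work with the vertex ordering a < b. The simplices of K, each written with vertices in increasing order, are:

  0-simplices (2): a, b
  1-simplices (1): ab

giving chain groups C_0 ≅ Z^2, C_1 ≅ Z^1.

∂_1: C_1 → C_0 sends each edge [p,q] (with p < q) to q − p.
The resulting 2×1 matrix has rank 1, and its Smith normal form has invariant factors (1).

Now H_k = ker ∂_k / im ∂_{k+1}, so:

  H_0: rank C_0 − rank ∂_1 = 2 − 1 = 1, and the invariant factors of ∂_1 are all 1, so H_0 = Z.
  H_1: rank ker ∂_1 − rank ∂_2 = (1 − 1) − 0 = 0, and there is no ∂_2, so H_1 = 0.

(K is a triangulation of the 1-simplex.)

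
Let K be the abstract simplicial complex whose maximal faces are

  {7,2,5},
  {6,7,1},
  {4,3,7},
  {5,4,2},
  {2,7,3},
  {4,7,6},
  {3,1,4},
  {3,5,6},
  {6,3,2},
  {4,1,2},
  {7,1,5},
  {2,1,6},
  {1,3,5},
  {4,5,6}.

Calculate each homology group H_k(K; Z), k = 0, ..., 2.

H_0 = Z,  H_1 = Z^2,  H_2 = Z.

Take the total order 1 < 2 < 3 < 4 < 5 < 6 < 7 on the vertex set. Then K (dimension 2) consists of the simplices:

  0-simplices (7): [1], [2], [3], [4], [5], [6], [7]
  1-simplices (21): [1,2], [1,3], [1,4], [1,5], [1,6], [1,7], [2,3], [2,4], [2,5], [2,6], [2,7], [3,4], [3,5], [3,6], [3,7], [4,5], [4,6], [4,7], [5,6], [5,7], [6,7]
  2-simplices (14): [1,2,4], [1,2,6], [1,3,4], [1,3,5], [1,5,7], [1,6,7], [2,3,6], [2,3,7], [2,4,5], [2,5,7], [3,4,7], [3,5,6], [4,5,6], [4,6,7]

giving chain groups C_0 ≅ Z^7, C_1 ≅ Z^21, C_2 ≅ Z^14.

∂_1: C_1 → C_0 maps an edge to its endpoints' difference, ∂[p,q] = q − p. For instance
  ∂[2,7] = [7] − [2].
This gives a 7×21 integer matrix of rank 6; reducing to Smith normal form yields diagonal entries (1,1,1,1,1,1).

∂_2: C_2 → C_1 maps a triangle to the signed sum of its edges. For instance
  ∂[1,2,6] = [2,6] − [1,6] + [1,2],
  ∂[1,2,4] = [2,4] − [1,4] + [1,2].
The resulting 21×14 matrix has rank 13, and its Smith normal form has invariant factors (1,1,1,1,1,1,1,1,1,1,1,1,1).

From H_k ≅ ker(∂_k) / im(∂_{k+1}) we obtain:

  H_0: rank C_0 − rank ∂_1 = 7 − 6 = 1, and the invariant factors of ∂_1 are all 1, so H_0 = Z.
  H_1: rank ker ∂_1 − rank ∂_2 = (21 − 6) − 13 = 2, and the invariant factors of ∂_2 are all 1, so H_1 = Z^2.
  H_2: rank ker ∂_2 − rank ∂_3 = (14 − 13) − 0 = 1, and there is no ∂_3, so H_2 = Z.

As a check, the Euler characteristic is 7 − 21 + 14 = 0, which agrees with 1 − 2 + 1 = 0.
(K is a triangulation of the torus T^2.)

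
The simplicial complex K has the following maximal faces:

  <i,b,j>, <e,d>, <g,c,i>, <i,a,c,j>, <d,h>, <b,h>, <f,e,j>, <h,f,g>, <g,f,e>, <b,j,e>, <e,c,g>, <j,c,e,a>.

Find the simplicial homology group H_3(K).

We work with the vertex ordering a < b < c < d < e < f < g < h < i < j. The simplices of K, each written with vertices in increasing order, are:

  0-simplices (10): a, b, c, d, e, f, g, h, i, j
  1-simplices (23): ac, ae, ai, aj, be, bh, bi, bj, ce, cg, ci, cj, de, dh, ef, eg, ej, fg, fh, fj, gh, gi, ij
  2-simplices (14): ace, aci, acj, aej, aij, bej, bij, ceg, cej, cgi, cij, efg, efj, fgh
  3-simplices (2): acej, acij

Hence C_0 ≅ Z^10, C_1 ≅ Z^23, C_2 ≅ Z^14, C_3 ≅ Z^2.

Boundary ∂_1: C_1 → C_0 sends each edge [p,q] (with p < q) to q − p. For instance
  ∂cj = j − c.
As a 10×23 matrix over Z this has rank 9, with invariant factors (1,1,1,1,1,1,1,1,1).

∂_2: C_2 → C_1 maps a triangle to the signed sum of its edges. For instance
  ∂aci = ci − ai + ac,
  ∂ceg = eg − cg + ce.
This gives a 23×14 integer matrix of rank 12; reducing to Smith normal form yields diagonal entries (1,1,1,1,1,1,1,1,1,1,1,1).

The boundary map ∂_3: C_3 → C_2 sends each 3-simplex σ to the alternating sum Σ_i (−1)^i (σ with its i-th vertex removed). For instance
  ∂acij = cij − aij + acj − aci,
  ∂acej = cej − aej + acj − ace.
This gives a 14×2 integer matrix of rank 2; reducing to Smith normal form yields diagonal entries (1,1).

From H_k ≅ ker(∂_k) / im(∂_{k+1}) we obtain:

  H_3: rank ker ∂_3 − rank ∂_4 = (2 − 2) − 0 = 0, and there is no ∂_4, so H_3 ≅ 0.

H_3 ≅ 0.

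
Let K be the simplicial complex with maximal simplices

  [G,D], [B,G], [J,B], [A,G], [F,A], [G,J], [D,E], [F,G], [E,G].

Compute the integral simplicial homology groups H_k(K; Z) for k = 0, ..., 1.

H_0 ≅ Z,  H_1 ≅ Z^3.

Order the vertices as A < B < D < E < F < G < J. Listing each simplex with vertices in this order, K has dimension 1 with simplices:

  0-simplices (7): A, B, D, E, F, G, J
  1-simplices (9): AF, AG, BG, BJ, DE, DG, EG, FG, GJ

Hence C_0 ≅ Z^7, C_1 ≅ Z^9.

The boundary map ∂_1: C_1 → C_0 maps an edge to its endpoints' difference, ∂[p,q] = q − p. For instance
  ∂FG = G − F.
The 7×9 boundary matrix has rank 6 and Smith normal form diag(1,1,1,1,1,1).

Reading off H_k = ker ∂_k / im ∂_{k+1}:

  H_0: rank C_0 − rank ∂_1 = 7 − 6 = 1, and the invariant factors of ∂_1 are all 1, so H_0 ≅ Z.
  H_1: rank ker ∂_1 − rank ∂_2 = (9 − 6) − 0 = 3, and there is no ∂_2, so H_1 ≅ Z^3.

As a check, the Euler characteristic is 7 − 9 = -2, which agrees with 1 − 3 = -2.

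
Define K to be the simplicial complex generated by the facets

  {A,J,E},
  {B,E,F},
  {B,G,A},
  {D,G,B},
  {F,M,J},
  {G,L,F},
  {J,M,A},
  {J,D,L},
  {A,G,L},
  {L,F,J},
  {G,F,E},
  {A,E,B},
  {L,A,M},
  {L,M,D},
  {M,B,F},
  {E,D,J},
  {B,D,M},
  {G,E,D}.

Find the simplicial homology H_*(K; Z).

Take the total order A < B < D < E < F < G < J < L < M on the vertex set. Then K (dimension 2) consists of the simplices:

  0-simplices (9): A, B, D, E, F, G, J, L, M
  1-simplices (27): AB, AE, AG, AJ, AL, AM, BD, BE, BF, BG, BM, DE, DG, DJ, DL, DM, EF, EG, EJ, FG, FJ, FL, FM, GL, JL, JM, LM
  2-simplices (18): ABE, ABG, AEJ, AGL, AJM, ALM, BDG, BDM, BEF, BFM, DEG, DEJ, DJL, DLM, EFG, FGL, FJL, FJM

Hence C_0 ≅ Z^9, C_1 ≅ Z^27, C_2 ≅ Z^18.

∂_1: C_1 → C_0 maps an edge to its endpoints' difference, ∂[p,q] = q − p. For instance
  ∂EG = G − E.
The resulting 9×27 matrix has rank 8, and its Smith normal form has invariant factors (1,1,1,1,1,1,1,1).

The boundary map ∂_2: C_2 → C_1 acts by ∂[p,q,r] = [q,r] − [p,r] + [p,q]. For instance
  ∂ABG = BG − AG + AB,
  ∂DEJ = EJ − DJ + DE.
As a 27×18 matrix over Z this has rank 18, with invariant factors (1,1,1,1,1,1,1,1,1,1,1,1,1,1,1,1,1,2).

From H_k ≅ ker(∂_k) / im(∂_{k+1}) we obtain:

  H_0: rank C_0 − rank ∂_1 = 9 − 8 = 1, and the invariant factors of ∂_1 are all 1, so H_0 = Z.
  H_1: rank ker ∂_1 − rank ∂_2 = (27 − 8) − 18 = 1, and ∂_2 has invariant factor 2 > 1, so H_1 = Z ⊕ Z/2Z.
  H_2: rank ker ∂_2 − rank ∂_3 = (18 − 18) − 0 = 0, and there is no ∂_3, so H_2 = 0.

H_0 ≅ Z,  H_1 ≅ Z ⊕ Z/2Z,  H_2 = 0.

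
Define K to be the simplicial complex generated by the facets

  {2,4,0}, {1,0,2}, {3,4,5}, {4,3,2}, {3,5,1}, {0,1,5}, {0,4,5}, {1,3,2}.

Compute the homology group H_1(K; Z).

H_1 = 0.

K has 6 vertices, 12 edges, 8 triangles.
rank ∂_1 = 5, rank ∂_2 = 7 ⇒ b_1 = 12 − 5 − 7 = 0; all invariant factors of ∂_2 are 1 so no torsion. So H_1 = 0.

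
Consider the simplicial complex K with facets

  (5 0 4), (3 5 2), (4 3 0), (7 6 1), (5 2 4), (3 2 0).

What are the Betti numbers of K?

b_0 = 2, b_1 = 1, b_2 = 0.

Fix the vertex order 0 < 1 < 2 < 3 < 4 < 5 < 6 < 7 and write every simplex with vertices in increasing order. Then dim K = 2 and the simplices of K are:

  0-simplices (8): [0], [1], [2], [3], [4], [5], [6], [7]
  1-simplices (13): [0,2], [0,3], [0,4], [0,5], [1,6], [1,7], [2,3], [2,4], [2,5], [3,4], [3,5], [4,5], [6,7]
  2-simplices (6): [0,2,3], [0,3,4], [0,4,5], [1,6,7], [2,3,5], [2,4,5]

Hence C_0 ≅ Z^8, C_1 ≅ Z^13, C_2 ≅ Z^6.

The boundary map ∂_1: C_1 → C_0 is given by ∂[p,q] = [q] − [p]. For instance
  ∂[2,4] = [4] − [2].
As a 8×13 matrix over Z this has rank 6, with invariant factors (1,1,1,1,1,1).

The boundary map ∂_2: C_2 → C_1 acts by ∂[p,q,r] = [q,r] − [p,r] + [p,q]. For instance
  ∂[2,3,5] = [3,5] − [2,5] + [2,3],
  ∂[0,2,3] = [2,3] − [0,3] + [0,2].
This gives a 13×6 integer matrix of rank 6; reducing to Smith normal form yields diagonal entries (1,1,1,1,1,1).

Reading off H_k = ker ∂_k / im ∂_{k+1}:

  H_0: rank C_0 − rank ∂_1 = 8 − 6 = 2, and the invariant factors of ∂_1 are all 1, so H_0 ≅ Z^2.
  H_1: rank ker ∂_1 − rank ∂_2 = (13 − 6) − 6 = 1, and the invariant factors of ∂_2 are all 1, so H_1 ≅ Z.
  H_2: rank ker ∂_2 − rank ∂_3 = (6 − 6) − 0 = 0, and there is no ∂_3, so H_2 ≅ 0.

As a check, the Euler characteristic is 8 − 13 + 6 = 1, which agrees with 2 − 1 + 0 = 1.

Hence the Betti numbers are b_0 = 2, b_1 = 1, b_2 = 0.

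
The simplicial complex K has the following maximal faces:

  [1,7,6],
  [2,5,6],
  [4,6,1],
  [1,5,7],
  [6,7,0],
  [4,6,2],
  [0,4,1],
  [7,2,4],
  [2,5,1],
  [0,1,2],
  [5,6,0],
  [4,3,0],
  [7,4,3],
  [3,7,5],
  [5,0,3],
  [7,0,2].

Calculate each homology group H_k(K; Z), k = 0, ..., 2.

H_0 ≅ Z,  H_1 ≅ Z^2,  H_2 ≅ Z.

Take the total order 0 < 1 < 2 < 3 < 4 < 5 < 6 < 7 on the vertex set. Then K (dimension 2) consists of the simplices:

  0-simplices (8): [0], [1], [2], [3], [4], [5], [6], [7]
  1-simplices (24): (24 of them)
  2-simplices (16): [0,1,2], [0,1,4], [0,2,7], [0,3,4], [0,3,5], [0,5,6], [0,6,7], [1,2,5], [1,4,6], [1,5,7], [1,6,7], [2,4,6], [2,4,7], [2,5,6], [3,4,7], [3,5,7]

Hence C_0 ≅ Z^8, C_1 ≅ Z^24, C_2 ≅ Z^16.

∂_1: C_1 → C_0 maps an edge to its endpoints' difference, ∂[p,q] = q − p.
As a 8×24 matrix over Z this has rank 7, with invariant factors (1,1,1,1,1,1,1).

∂_2: C_2 → C_1 sends each 2-simplex [p,q,r] to [q,r] − [p,r] + [p,q]. For instance
  ∂[0,1,4] = [1,4] − [0,4] + [0,1],
  ∂[0,3,4] = [3,4] − [0,4] + [0,3].
This gives a 24×16 integer matrix of rank 15; reducing to Smith normal form yields diagonal entries (1,1,1,1,1,1,1,1,1,1,1,1,1,1,1).

Reading off H_k = ker ∂_k / im ∂_{k+1}:

  H_0: rank C_0 − rank ∂_1 = 8 − 7 = 1, and the invariant factors of ∂_1 are all 1, so H_0 = Z.
  H_1: rank ker ∂_1 − rank ∂_2 = (24 − 7) − 15 = 2, and the invariant factors of ∂_2 are all 1, so H_1 = Z^2.
  H_2: rank ker ∂_2 − rank ∂_3 = (16 − 15) − 0 = 1, and there is no ∂_3, so H_2 = Z.

(K is a triangulation of the torus T^2.)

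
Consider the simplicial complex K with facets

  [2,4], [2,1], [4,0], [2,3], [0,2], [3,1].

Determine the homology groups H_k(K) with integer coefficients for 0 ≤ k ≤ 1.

We work with the vertex ordering 0 < 1 < 2 < 3 < 4. The simplices of K, each written with vertices in increasing order, are:

  0-simplices (5): [0], [1], [2], [3], [4]
  1-simplices (6): [0,2], [0,4], [1,2], [1,3], [2,3], [2,4]

so the chain groups are C_0 ≅ Z^5, C_1 ≅ Z^6.

The boundary map ∂_1: C_1 → C_0 maps an edge to its endpoints' difference, ∂[p,q] = q − p. For instance
  ∂[1,3] = [3] − [1].
This gives a 5×6 integer matrix of rank 4; reducing to Smith normal form yields diagonal entries (1,1,1,1).

Reading off H_k = ker ∂_k / im ∂_{k+1}:

  H_0: rank C_0 − rank ∂_1 = 5 − 4 = 1, and the invariant factors of ∂_1 are all 1, so H_0 = Z.
  H_1: rank ker ∂_1 − rank ∂_2 = (6 − 4) − 0 = 2, and there is no ∂_2, so H_1 = Z^2.

As a check, the Euler characteristic is 5 − 6 = -1, which agrees with 1 − 2 = -1.

H_0 ≅ Z,  H_1 ≅ Z^2.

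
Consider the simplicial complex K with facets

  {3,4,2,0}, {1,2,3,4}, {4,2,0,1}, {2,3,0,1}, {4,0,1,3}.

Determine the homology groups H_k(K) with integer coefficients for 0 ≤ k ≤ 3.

Order the vertices as 0 < 1 < 2 < 3 < 4. Listing each simplex with vertices in this order, K has dimension 3 with simplices:

  0-simplices (5): [0], [1], [2], [3], [4]
  1-simplices (10): [0,1], [0,2], [0,3], [0,4], [1,2], [1,3], [1,4], [2,3], [2,4], [3,4]
  2-simplices (10): [0,1,2], [0,1,3], [0,1,4], [0,2,3], [0,2,4], [0,3,4], [1,2,3], [1,2,4], [1,3,4], [2,3,4]
  3-simplices (5): [0,1,2,3], [0,1,2,4], [0,1,3,4], [0,2,3,4], [1,2,3,4]

so the chain groups are C_0 ≅ Z^5, C_1 ≅ Z^10, C_2 ≅ Z^10, C_3 ≅ Z^5.

∂_1: C_1 → C_0 is given by ∂[p,q] = [q] − [p]. For instance
  ∂[1,3] = [3] − [1].
As a 5×10 matrix over Z this has rank 4, with invariant factors (1,1,1,1).

The boundary map ∂_2: C_2 → C_1 sends each 2-simplex [p,q,r] to [q,r] − [p,r] + [p,q]. For instance
  ∂[2,3,4] = [3,4] − [2,4] + [2,3],
  ∂[1,3,4] = [3,4] − [1,4] + [1,3].
The resulting 10×10 matrix has rank 6, and its Smith normal form has invariant factors (1,1,1,1,1,1).

∂_3: C_3 → C_2 sends each 3-simplex σ to the alternating sum Σ_i (−1)^i (σ with its i-th vertex removed). For instance
  ∂[1,2,3,4] = [2,3,4] − [1,3,4] + [1,2,4] − [1,2,3],
  ∂[0,1,2,4] = [1,2,4] − [0,2,4] + [0,1,4] − [0,1,2].
This gives a 10×5 integer matrix of rank 4; reducing to Smith normal form yields diagonal entries (1,1,1,1).

Reading off H_k = ker ∂_k / im ∂_{k+1}:

  H_0: rank C_0 − rank ∂_1 = 5 − 4 = 1, and the invariant factors of ∂_1 are all 1, so H_0 ≅ Z.
  H_1: rank ker ∂_1 − rank ∂_2 = (10 − 4) − 6 = 0, and the invariant factors of ∂_2 are all 1, so H_1 ≅ 0.
  H_2: rank ker ∂_2 − rank ∂_3 = (10 − 6) − 4 = 0, and the invariant factors of ∂_3 are all 1, so H_2 ≅ 0.
  H_3: rank ker ∂_3 − rank ∂_4 = (5 − 4) − 0 = 1, and there is no ∂_4, so H_3 ≅ Z.

H_0 ≅ Z,  H_1 = 0,  H_2 = 0,  H_3 ≅ Z.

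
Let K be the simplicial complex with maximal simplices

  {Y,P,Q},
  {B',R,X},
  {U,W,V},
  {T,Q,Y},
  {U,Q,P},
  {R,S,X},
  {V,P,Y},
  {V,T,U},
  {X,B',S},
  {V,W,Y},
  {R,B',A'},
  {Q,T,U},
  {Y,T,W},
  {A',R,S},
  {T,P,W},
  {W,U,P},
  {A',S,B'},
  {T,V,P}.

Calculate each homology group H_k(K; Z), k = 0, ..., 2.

K has 12 vertices, 27 edges, 18 triangles.
rank ∂_0 = 0, rank ∂_1 = 10 ⇒ b_0 = 12 − 0 − 10 = 2; all invariant factors of ∂_1 are 1 so no torsion. So H_0 ≅ Z^2.
rank ∂_1 = 10, rank ∂_2 = 17 ⇒ b_1 = 27 − 10 − 17 = 0; ∂_2 has invariant factor(s) [2] giving torsion. So H_1 ≅ Z/2Z.
rank ∂_2 = 17, rank ∂_3 = 0 ⇒ b_2 = 18 − 17 − 0 = 1. So H_2 ≅ Z.

H_0 = Z^2,  H_1 = Z/2Z,  H_2 = Z.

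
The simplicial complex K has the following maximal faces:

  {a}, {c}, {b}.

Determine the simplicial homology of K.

H_0 = Z^3.

We work with the vertex ordering a < b < c. The simplices of K, each written with vertices in increasing order, are:

  0-simplices (3): a, b, c

Hence C_0 ≅ Z^3.

Computing H_k = (kernel of ∂_k) / (image of ∂_{k+1}):

  H_0: rank C_0 − rank ∂_1 = 3 − 0 = 3, and there is no ∂_1, so H_0 = Z^3.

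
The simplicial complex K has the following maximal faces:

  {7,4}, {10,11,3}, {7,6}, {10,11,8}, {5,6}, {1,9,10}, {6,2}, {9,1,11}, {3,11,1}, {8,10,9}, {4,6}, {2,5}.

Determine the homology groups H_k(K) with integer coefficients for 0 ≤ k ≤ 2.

K has 11 vertices, 18 edges, 6 triangles.
rank ∂_0 = 0, rank ∂_1 = 9 ⇒ b_0 = 11 − 0 − 9 = 2; all invariant factors of ∂_1 are 1 so no torsion. So H_0 = Z^2.
rank ∂_1 = 9, rank ∂_2 = 6 ⇒ b_1 = 18 − 9 − 6 = 3; all invariant factors of ∂_2 are 1 so no torsion. So H_1 = Z^3.
rank ∂_2 = 6, rank ∂_3 = 0 ⇒ b_2 = 6 − 6 − 0 = 0. So H_2 = 0.

H_0 ≅ Z^2,  H_1 ≅ Z^3,  H_2 = 0.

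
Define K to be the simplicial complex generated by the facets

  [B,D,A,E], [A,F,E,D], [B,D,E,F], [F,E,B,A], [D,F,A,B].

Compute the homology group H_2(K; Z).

H_2 = 0.

Order the vertices as A < B < D < E < F. Listing each simplex with vertices in this order, K has dimension 3 with simplices:

  0-simplices (5): A, B, D, E, F
  1-simplices (10): AB, AD, AE, AF, BD, BE, BF, DE, DF, EF
  2-simplices (10): ABD, ABE, ABF, ADE, ADF, AEF, BDE, BDF, BEF, DEF
  3-simplices (5): ABDE, ABDF, ABEF, ADEF, BDEF

giving chain groups C_0 ≅ Z^5, C_1 ≅ Z^10, C_2 ≅ Z^10, C_3 ≅ Z^5.

∂_1: C_1 → C_0 sends each edge [p,q] (with p < q) to q − p. For instance
  ∂AE = E − A.
The 5×10 boundary matrix has rank 4 and Smith normal form diag(1,1,1,1).

The boundary map ∂_2: C_2 → C_1 acts by ∂[p,q,r] = [q,r] − [p,r] + [p,q]. For instance
  ∂BDE = DE − BE + BD,
  ∂ABD = BD − AD + AB.
The resulting 10×10 matrix has rank 6, and its Smith normal form has invariant factors (1,1,1,1,1,1).

∂_3: C_3 → C_2 sends each 3-simplex σ to the alternating sum Σ_i (−1)^i (σ with its i-th vertex removed). For instance
  ∂ABDF = BDF − ADF + ABF − ABD,
  ∂ABDE = BDE − ADE + ABE − ABD.
The resulting 10×5 matrix has rank 4, and its Smith normal form has invariant factors (1,1,1,1).

Now H_k = ker ∂_k / im ∂_{k+1}, so:

  H_2: rank ker ∂_2 − rank ∂_3 = (10 − 6) − 4 = 0, and the invariant factors of ∂_3 are all 1, so H_2 = 0.

(K is a triangulation of the 3-sphere S^3.)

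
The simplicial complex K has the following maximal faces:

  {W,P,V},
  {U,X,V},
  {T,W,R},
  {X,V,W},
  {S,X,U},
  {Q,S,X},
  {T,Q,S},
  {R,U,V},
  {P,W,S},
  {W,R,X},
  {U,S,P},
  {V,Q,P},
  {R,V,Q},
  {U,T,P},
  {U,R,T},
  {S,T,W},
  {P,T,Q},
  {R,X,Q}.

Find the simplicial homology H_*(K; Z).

Order the vertices as P < Q < R < S < T < U < V < W < X. Listing each simplex with vertices in this order, K has dimension 2 with simplices:

  0-simplices (9): P, Q, R, S, T, U, V, W, X
  1-simplices (27): PQ, PS, PT, PU, PV, PW, QR, QS, QT, QV, QX, RT, RU, RV, RW, RX, ST, SU, SW, SX, TU, TW, UV, UX, VW, VX, WX
  2-simplices (18): PQT, PQV, PSU, PSW, PTU, PVW, QRV, QRX, QST, QSX, RTU, RTW, RUV, RWX, STW, SUX, UVX, VWX

giving chain groups C_0 ≅ Z^9, C_1 ≅ Z^27, C_2 ≅ Z^18.

The boundary map ∂_1: C_1 → C_0 sends each edge [p,q] (with p < q) to q − p.
As a 9×27 matrix over Z this has rank 8, with invariant factors (1,1,1,1,1,1,1,1).

∂_2: C_2 → C_1 acts by ∂[p,q,r] = [q,r] − [p,r] + [p,q]. For instance
  ∂RTW = TW − RW + RT,
  ∂PTU = TU − PU + PT.
As a 27×18 matrix over Z this has rank 18, with invariant factors (1,1,1,1,1,1,1,1,1,1,1,1,1,1,1,1,1,2).

From H_k ≅ ker(∂_k) / im(∂_{k+1}) we obtain:

  H_0: rank C_0 − rank ∂_1 = 9 − 8 = 1, and the invariant factors of ∂_1 are all 1, so H_0 = Z.
  H_1: rank ker ∂_1 − rank ∂_2 = (27 − 8) − 18 = 1, and ∂_2 has invariant factor 2 > 1, so H_1 = Z ⊕ Z/2.
  H_2: rank ker ∂_2 − rank ∂_3 = (18 − 18) − 0 = 0, and there is no ∂_3, so H_2 = 0.

(K is a triangulation of the Klein bottle.)

H_0 = Z,  H_1 = Z ⊕ Z/2,  H_2 = 0.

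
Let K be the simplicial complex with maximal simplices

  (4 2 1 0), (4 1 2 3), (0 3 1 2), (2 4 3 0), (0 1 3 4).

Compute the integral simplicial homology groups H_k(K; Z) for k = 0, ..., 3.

Order the vertices as 0 < 1 < 2 < 3 < 4. Listing each simplex with vertices in this order, K has dimension 3 with simplices:

  0-simplices (5): [0], [1], [2], [3], [4]
  1-simplices (10): [0,1], [0,2], [0,3], [0,4], [1,2], [1,3], [1,4], [2,3], [2,4], [3,4]
  2-simplices (10): [0,1,2], [0,1,3], [0,1,4], [0,2,3], [0,2,4], [0,3,4], [1,2,3], [1,2,4], [1,3,4], [2,3,4]
  3-simplices (5): [0,1,2,3], [0,1,2,4], [0,1,3,4], [0,2,3,4], [1,2,3,4]

giving chain groups C_0 ≅ Z^5, C_1 ≅ Z^10, C_2 ≅ Z^10, C_3 ≅ Z^5.

Boundary ∂_1: C_1 → C_0 maps an edge to its endpoints' difference, ∂[p,q] = q − p.
The resulting 5×10 matrix has rank 4, and its Smith normal form has invariant factors (1,1,1,1).

The boundary map ∂_2: C_2 → C_1 acts by ∂[p,q,r] = [q,r] − [p,r] + [p,q]. For instance
  ∂[1,3,4] = [3,4] − [1,4] + [1,3],
  ∂[2,3,4] = [3,4] − [2,4] + [2,3].
This gives a 10×10 integer matrix of rank 6; reducing to Smith normal form yields diagonal entries (1,1,1,1,1,1).

∂_3: C_3 → C_2 sends each 3-simplex σ to the alternating sum Σ_i (−1)^i (σ with its i-th vertex removed). For instance
  ∂[0,1,2,3] = [1,2,3] − [0,2,3] + [0,1,3] − [0,1,2],
  ∂[0,2,3,4] = [2,3,4] − [0,3,4] + [0,2,4] − [0,2,3].
This gives a 10×5 integer matrix of rank 4; reducing to Smith normal form yields diagonal entries (1,1,1,1).

Reading off H_k = ker ∂_k / im ∂_{k+1}:

  H_0: rank C_0 − rank ∂_1 = 5 − 4 = 1, and the invariant factors of ∂_1 are all 1, so H_0 ≅ Z.
  H_1: rank ker ∂_1 − rank ∂_2 = (10 − 4) − 6 = 0, and the invariant factors of ∂_2 are all 1, so H_1 ≅ 0.
  H_2: rank ker ∂_2 − rank ∂_3 = (10 − 6) − 4 = 0, and the invariant factors of ∂_3 are all 1, so H_2 ≅ 0.
  H_3: rank ker ∂_3 − rank ∂_4 = (5 − 4) − 0 = 1, and there is no ∂_4, so H_3 ≅ Z.

H_0 ≅ Z,  H_1 = 0,  H_2 = 0,  H_3 ≅ Z.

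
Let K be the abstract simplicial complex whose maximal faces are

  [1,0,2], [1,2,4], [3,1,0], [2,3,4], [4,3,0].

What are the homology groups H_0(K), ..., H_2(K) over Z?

K has 5 vertices, 10 edges, 5 triangles.
rank ∂_0 = 0, rank ∂_1 = 4 ⇒ b_0 = 5 − 0 − 4 = 1; all invariant factors of ∂_1 are 1 so no torsion. So H_0 = Z.
rank ∂_1 = 4, rank ∂_2 = 5 ⇒ b_1 = 10 − 4 − 5 = 1; all invariant factors of ∂_2 are 1 so no torsion. So H_1 = Z.
rank ∂_2 = 5, rank ∂_3 = 0 ⇒ b_2 = 5 − 5 − 0 = 0. So H_2 = 0.

H_0 = Z,  H_1 = Z,  H_2 = 0.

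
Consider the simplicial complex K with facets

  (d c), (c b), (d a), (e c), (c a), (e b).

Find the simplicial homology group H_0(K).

Take the total order a < b < c < d < e on the vertex set. Then K (dimension 1) consists of the simplices:

  0-simplices (5): a, b, c, d, e
  1-simplices (6): ac, ad, bc, be, cd, ce

so the chain groups are C_0 ≅ Z^5, C_1 ≅ Z^6.

Boundary ∂_1: C_1 → C_0 is given by ∂[p,q] = [q] − [p]. For instance
  ∂cd = d − c.
As a 5×6 matrix over Z this has rank 4, with invariant factors (1,1,1,1).

Reading off H_k = ker ∂_k / im ∂_{k+1}:

  H_0: rank C_0 − rank ∂_1 = 5 − 4 = 1, and the invariant factors of ∂_1 are all 1, so H_0 ≅ Z.

(K is a triangulation of a wedge of 2 circles.)

H_0 = Z.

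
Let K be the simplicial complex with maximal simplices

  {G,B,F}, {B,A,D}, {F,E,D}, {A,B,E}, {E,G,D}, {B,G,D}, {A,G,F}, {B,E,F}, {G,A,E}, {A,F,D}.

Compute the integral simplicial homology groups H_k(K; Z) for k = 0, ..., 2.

H_0 = Z,  H_1 = Z/2,  H_2 = 0.

Order the vertices as A < B < D < E < F < G. Listing each simplex with vertices in this order, K has dimension 2 with simplices:

  0-simplices (6): A, B, D, E, F, G
  1-simplices (15): AB, AD, AE, AF, AG, BD, BE, BF, BG, DE, DF, DG, EF, EG, FG
  2-simplices (10): ABD, ABE, ADF, AEG, AFG, BDG, BEF, BFG, DEF, DEG

Hence C_0 ≅ Z^6, C_1 ≅ Z^15, C_2 ≅ Z^10.

∂_1: C_1 → C_0 is given by ∂[p,q] = [q] − [p].
The 6×15 boundary matrix has rank 5 and Smith normal form diag(1,1,1,1,1).

The boundary map ∂_2: C_2 → C_1 sends each 2-simplex [p,q,r] to [q,r] − [p,r] + [p,q]. For instance
  ∂AFG = FG − AG + AF,
  ∂BDG = DG − BG + BD.
As a 15×10 matrix over Z this has rank 10, with invariant factors (1,1,1,1,1,1,1,1,1,2).

From H_k ≅ ker(∂_k) / im(∂_{k+1}) we obtain:

  H_0: rank C_0 − rank ∂_1 = 6 − 5 = 1, and the invariant factors of ∂_1 are all 1, so H_0 ≅ Z.
  H_1: rank ker ∂_1 − rank ∂_2 = (15 − 5) − 10 = 0, and ∂_2 has invariant factor 2 > 1, so H_1 ≅ Z/2.
  H_2: rank ker ∂_2 − rank ∂_3 = (10 − 10) − 0 = 0, and there is no ∂_3, so H_2 ≅ 0.

(K is a triangulation of the real projective plane RP^2.)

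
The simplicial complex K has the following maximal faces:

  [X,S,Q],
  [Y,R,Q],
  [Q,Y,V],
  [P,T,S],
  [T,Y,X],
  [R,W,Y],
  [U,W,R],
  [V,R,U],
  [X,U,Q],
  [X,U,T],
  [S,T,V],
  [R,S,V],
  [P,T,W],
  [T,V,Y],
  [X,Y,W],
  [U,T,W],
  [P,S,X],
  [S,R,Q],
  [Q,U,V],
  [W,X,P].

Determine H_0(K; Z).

We work with the vertex ordering P < Q < R < S < T < U < V < W < X < Y. The simplices of K, each written with vertices in increasing order, are:

  0-simplices (10): P, Q, R, S, T, U, V, W, X, Y
  1-simplices (30): PS, PT, PW, PX, QR, QS, QU, QV, QX, QY, RS, RU, RV, RW, RY, ST, SV, SX, TU, TV, TW, TX, TY, UV, UW, UX, VY, WX, WY, XY
  2-simplices (20): PST, PSX, PTW, PWX, QRS, QRY, QSX, QUV, QUX, QVY, RSV, RUV, RUW, RWY, STV, TUW, TUX, TVY, TXY, WXY

Hence C_0 ≅ Z^10, C_1 ≅ Z^30, C_2 ≅ Z^20.

The boundary map ∂_1: C_1 → C_0 is given by ∂[p,q] = [q] − [p]. For instance
  ∂RS = S − R.
As a 10×30 matrix over Z this has rank 9, with invariant factors (1,1,1,1,1,1,1,1,1).

∂_2: C_2 → C_1 acts by ∂[p,q,r] = [q,r] − [p,r] + [p,q]. For instance
  ∂RSV = SV − RV + RS,
  ∂QUX = UX − QX + QU.
The resulting 30×20 matrix has rank 20, and its Smith normal form has invariant factors (1,1,1,1,1,1,1,1,1,1,1,1,1,1,1,1,1,1,1,2).

Computing H_k = (kernel of ∂_k) / (image of ∂_{k+1}):

  H_0: rank C_0 − rank ∂_1 = 10 − 9 = 1, and the invariant factors of ∂_1 are all 1, so H_0 = Z.

H_0 ≅ Z.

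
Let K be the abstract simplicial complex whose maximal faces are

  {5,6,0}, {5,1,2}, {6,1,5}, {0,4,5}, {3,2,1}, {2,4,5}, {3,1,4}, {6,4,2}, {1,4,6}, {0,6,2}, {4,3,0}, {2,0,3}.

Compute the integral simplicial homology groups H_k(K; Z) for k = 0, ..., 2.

H_0 ≅ Z,  H_1 ≅ Z/2,  H_2 = 0.

Take the total order 0 < 1 < 2 < 3 < 4 < 5 < 6 on the vertex set. Then K (dimension 2) consists of the simplices:

  0-simplices (7): [0], [1], [2], [3], [4], [5], [6]
  1-simplices (18): [0,2], [0,3], [0,4], [0,5], [0,6], [1,2], [1,3], [1,4], [1,5], [1,6], [2,3], [2,4], [2,5], [2,6], [3,4], [4,5], [4,6], [5,6]
  2-simplices (12): [0,2,3], [0,2,6], [0,3,4], [0,4,5], [0,5,6], [1,2,3], [1,2,5], [1,3,4], [1,4,6], [1,5,6], [2,4,5], [2,4,6]

so the chain groups are C_0 ≅ Z^7, C_1 ≅ Z^18, C_2 ≅ Z^12.

The boundary map ∂_1: C_1 → C_0 maps an edge to its endpoints' difference, ∂[p,q] = q − p.
The 7×18 boundary matrix has rank 6 and Smith normal form diag(1,1,1,1,1,1).

∂_2: C_2 → C_1 acts by ∂[p,q,r] = [q,r] − [p,r] + [p,q]. For instance
  ∂[1,2,3] = [2,3] − [1,3] + [1,2],
  ∂[0,5,6] = [5,6] − [0,6] + [0,5].
As a 18×12 matrix over Z this has rank 12, with invariant factors (1,1,1,1,1,1,1,1,1,1,1,2).

Computing H_k = (kernel of ∂_k) / (image of ∂_{k+1}):

  H_0: rank C_0 − rank ∂_1 = 7 − 6 = 1, and the invariant factors of ∂_1 are all 1, so H_0 = Z.
  H_1: rank ker ∂_1 − rank ∂_2 = (18 − 6) − 12 = 0, and ∂_2 has invariant factor 2 > 1, so H_1 = Z/2.
  H_2: rank ker ∂_2 − rank ∂_3 = (12 − 12) − 0 = 0, and there is no ∂_3, so H_2 = 0.

(K is a triangulation of the real projective plane RP^2.)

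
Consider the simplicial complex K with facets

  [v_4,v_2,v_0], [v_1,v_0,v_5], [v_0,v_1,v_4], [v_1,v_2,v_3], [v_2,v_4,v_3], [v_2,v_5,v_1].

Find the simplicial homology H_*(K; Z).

K has 6 vertices, 12 edges, 6 triangles.
rank ∂_0 = 0, rank ∂_1 = 5 ⇒ b_0 = 6 − 0 − 5 = 1; all invariant factors of ∂_1 are 1 so no torsion. So H_0 ≅ Z.
rank ∂_1 = 5, rank ∂_2 = 6 ⇒ b_1 = 12 − 5 − 6 = 1; all invariant factors of ∂_2 are 1 so no torsion. So H_1 ≅ Z.
rank ∂_2 = 6, rank ∂_3 = 0 ⇒ b_2 = 6 − 6 − 0 = 0. So H_2 ≅ 0.

H_0 ≅ Z,  H_1 ≅ Z,  H_2 = 0.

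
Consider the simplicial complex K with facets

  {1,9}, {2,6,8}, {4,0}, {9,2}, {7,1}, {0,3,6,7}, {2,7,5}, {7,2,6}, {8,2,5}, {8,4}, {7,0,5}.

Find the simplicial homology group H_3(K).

Take the total order 0 < 1 < 2 < 3 < 4 < 5 < 6 < 7 < 8 < 9 on the vertex set. Then K (dimension 3) consists of the simplices:

  0-simplices (10): [0], [1], [2], [3], [4], [5], [6], [7], [8], [9]
  1-simplices (19): [0,3], [0,4], [0,5], [0,6], [0,7], [1,7], [1,9], [2,5], [2,6], [2,7], [2,8], [2,9], [3,6], [3,7], [4,8], [5,7], [5,8], [6,7], [6,8]
  2-simplices (9): [0,3,6], [0,3,7], [0,5,7], [0,6,7], [2,5,7], [2,5,8], [2,6,7], [2,6,8], [3,6,7]
  3-simplices (1): [0,3,6,7]

giving chain groups C_0 ≅ Z^10, C_1 ≅ Z^19, C_2 ≅ Z^9, C_3 ≅ Z^1.

Boundary ∂_1: C_1 → C_0 sends each edge [p,q] (with p < q) to q − p. For instance
  ∂[5,8] = [8] − [5].
As a 10×19 matrix over Z this has rank 9, with invariant factors (1,1,1,1,1,1,1,1,1).

Boundary ∂_2: C_2 → C_1 sends each 2-simplex [p,q,r] to [q,r] − [p,r] + [p,q]. For instance
  ∂[2,5,8] = [5,8] − [2,8] + [2,5],
  ∂[0,3,7] = [3,7] − [0,7] + [0,3].
This gives a 19×9 integer matrix of rank 8; reducing to Smith normal form yields diagonal entries (1,1,1,1,1,1,1,1).

∂_3: C_3 → C_2 sends each 3-simplex σ to the alternating sum Σ_i (−1)^i (σ with its i-th vertex removed). For instance
  ∂[0,3,6,7] = [3,6,7] − [0,6,7] + [0,3,7] − [0,3,6].
This gives a 9×1 integer matrix of rank 1; reducing to Smith normal form yields diagonal entries (1).

Reading off H_k = ker ∂_k / im ∂_{k+1}:

  H_3: rank ker ∂_3 − rank ∂_4 = (1 − 1) − 0 = 0, and there is no ∂_4, so H_3 = 0.

H_3 ≅ 0.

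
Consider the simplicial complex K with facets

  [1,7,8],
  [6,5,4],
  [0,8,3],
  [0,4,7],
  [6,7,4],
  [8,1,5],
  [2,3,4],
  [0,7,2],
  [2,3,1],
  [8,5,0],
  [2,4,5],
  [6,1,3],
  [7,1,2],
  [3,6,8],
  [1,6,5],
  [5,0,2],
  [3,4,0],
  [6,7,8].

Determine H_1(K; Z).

Fix the vertex order 0 < 1 < 2 < 3 < 4 < 5 < 6 < 7 < 8 and write every simplex with vertices in increasing order. Then dim K = 2 and the simplices of K are:

  0-simplices (9): [0], [1], [2], [3], [4], [5], [6], [7], [8]
  1-simplices (27): (27 of them)
  2-simplices (18): [0,2,5], [0,2,7], [0,3,4], [0,3,8], [0,4,7], [0,5,8], [1,2,3], [1,2,7], [1,3,6], [1,5,6], [1,5,8], [1,7,8], [2,3,4], [2,4,5], [3,6,8], [4,5,6], [4,6,7], [6,7,8]

so the chain groups are C_0 ≅ Z^9, C_1 ≅ Z^27, C_2 ≅ Z^18.

∂_1: C_1 → C_0 maps an edge to its endpoints' difference, ∂[p,q] = q − p.
The resulting 9×27 matrix has rank 8, and its Smith normal form has invariant factors (1,1,1,1,1,1,1,1).

The boundary map ∂_2: C_2 → C_1 acts by ∂[p,q,r] = [q,r] − [p,r] + [p,q]. For instance
  ∂[4,6,7] = [6,7] − [4,7] + [4,6],
  ∂[0,3,8] = [3,8] − [0,8] + [0,3].
As a 27×18 matrix over Z this has rank 18, with invariant factors (1,1,1,1,1,1,1,1,1,1,1,1,1,1,1,1,1,2).

Now H_k = ker ∂_k / im ∂_{k+1}, so:

  H_1: rank ker ∂_1 − rank ∂_2 = (27 − 8) − 18 = 1, and ∂_2 has invariant factor 2 > 1, so H_1 = Z ⊕ Z/2.

(K is a triangulation of the Klein bottle.)

H_1 ≅ Z ⊕ Z/2.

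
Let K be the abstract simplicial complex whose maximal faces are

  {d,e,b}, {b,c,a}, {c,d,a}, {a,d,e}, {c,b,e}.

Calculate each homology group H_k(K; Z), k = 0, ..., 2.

K has 5 vertices, 10 edges, 5 triangles.
rank ∂_0 = 0, rank ∂_1 = 4 ⇒ b_0 = 5 − 0 − 4 = 1; all invariant factors of ∂_1 are 1 so no torsion. So H_0 = Z.
rank ∂_1 = 4, rank ∂_2 = 5 ⇒ b_1 = 10 − 4 − 5 = 1; all invariant factors of ∂_2 are 1 so no torsion. So H_1 = Z.
rank ∂_2 = 5, rank ∂_3 = 0 ⇒ b_2 = 5 − 5 − 0 = 0. So H_2 = 0.

H_0 = Z,  H_1 = Z,  H_2 = 0.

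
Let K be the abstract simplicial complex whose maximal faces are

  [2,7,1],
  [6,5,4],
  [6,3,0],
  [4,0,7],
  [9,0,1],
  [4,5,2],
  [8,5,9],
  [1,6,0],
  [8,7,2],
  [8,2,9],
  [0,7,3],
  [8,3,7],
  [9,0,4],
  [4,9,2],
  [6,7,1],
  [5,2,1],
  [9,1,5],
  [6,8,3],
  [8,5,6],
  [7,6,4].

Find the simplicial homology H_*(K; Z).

H_0 ≅ Z,  H_1 ≅ Z ⊕ Z/2Z,  H_2 = 0.

We work with the vertex ordering 0 < 1 < 2 < 3 < 4 < 5 < 6 < 7 < 8 < 9. The simplices of K, each written with vertices in increasing order, are:

  0-simplices (10): [0], [1], [2], [3], [4], [5], [6], [7], [8], [9]
  1-simplices (30): (30 of them)
  2-simplices (20): (20 of them)

giving chain groups C_0 ≅ Z^10, C_1 ≅ Z^30, C_2 ≅ Z^20.

The boundary map ∂_1: C_1 → C_0 sends each edge [p,q] (with p < q) to q − p. For instance
  ∂[7,8] = [8] − [7].
The 10×30 boundary matrix has rank 9 and Smith normal form diag(1,1,1,1,1,1,1,1,1).

Boundary ∂_2: C_2 → C_1 maps a triangle to the signed sum of its edges. For instance
  ∂[0,3,6] = [3,6] − [0,6] + [0,3],
  ∂[4,5,6] = [5,6] − [4,6] + [4,5].
This gives a 30×20 integer matrix of rank 20; reducing to Smith normal form yields diagonal entries (1,1,1,1,1,1,1,1,1,1,1,1,1,1,1,1,1,1,1,2).

Reading off H_k = ker ∂_k / im ∂_{k+1}:

  H_0: rank C_0 − rank ∂_1 = 10 − 9 = 1, and the invariant factors of ∂_1 are all 1, so H_0 ≅ Z.
  H_1: rank ker ∂_1 − rank ∂_2 = (30 − 9) − 20 = 1, and ∂_2 has invariant factor 2 > 1, so H_1 ≅ Z ⊕ Z/2Z.
  H_2: rank ker ∂_2 − rank ∂_3 = (20 − 20) − 0 = 0, and there is no ∂_3, so H_2 ≅ 0.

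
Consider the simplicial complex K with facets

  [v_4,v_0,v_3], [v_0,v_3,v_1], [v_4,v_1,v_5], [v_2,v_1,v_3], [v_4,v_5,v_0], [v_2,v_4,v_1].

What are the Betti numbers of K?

b_0 = 1, b_1 = 1, b_2 = 0.

Order the vertices as v_0 < v_1 < v_2 < v_3 < v_4 < v_5. Listing each simplex with vertices in this order, K has dimension 2 with simplices:

  0-simplices (6): [v_0], [v_1], [v_2], [v_3], [v_4], [v_5]
  1-simplices (12): [v_0,v_1], [v_0,v_3], [v_0,v_4], [v_0,v_5], [v_1,v_2], [v_1,v_3], [v_1,v_4], [v_1,v_5], [v_2,v_3], [v_2,v_4], [v_3,v_4], [v_4,v_5]
  2-simplices (6): [v_0,v_1,v_3], [v_0,v_3,v_4], [v_0,v_4,v_5], [v_1,v_2,v_3], [v_1,v_2,v_4], [v_1,v_4,v_5]

giving chain groups C_0 ≅ Z^6, C_1 ≅ Z^12, C_2 ≅ Z^6.

Boundary ∂_1: C_1 → C_0 is given by ∂[p,q] = [q] − [p].
As a 6×12 matrix over Z this has rank 5, with invariant factors (1,1,1,1,1).

Boundary ∂_2: C_2 → C_1 sends each 2-simplex [p,q,r] to [q,r] − [p,r] + [p,q]. For instance
  ∂[v_1,v_2,v_4] = [v_2,v_4] − [v_1,v_4] + [v_1,v_2],
  ∂[v_1,v_2,v_3] = [v_2,v_3] − [v_1,v_3] + [v_1,v_2].
The resulting 12×6 matrix has rank 6, and its Smith normal form has invariant factors (1,1,1,1,1,1).

From H_k ≅ ker(∂_k) / im(∂_{k+1}) we obtain:

  H_0: rank C_0 − rank ∂_1 = 6 − 5 = 1, and the invariant factors of ∂_1 are all 1, so H_0 = Z.
  H_1: rank ker ∂_1 − rank ∂_2 = (12 − 5) − 6 = 1, and the invariant factors of ∂_2 are all 1, so H_1 = Z.
  H_2: rank ker ∂_2 − rank ∂_3 = (6 − 6) − 0 = 0, and there is no ∂_3, so H_2 = 0.

Hence the Betti numbers are b_0 = 1, b_1 = 1, b_2 = 0.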